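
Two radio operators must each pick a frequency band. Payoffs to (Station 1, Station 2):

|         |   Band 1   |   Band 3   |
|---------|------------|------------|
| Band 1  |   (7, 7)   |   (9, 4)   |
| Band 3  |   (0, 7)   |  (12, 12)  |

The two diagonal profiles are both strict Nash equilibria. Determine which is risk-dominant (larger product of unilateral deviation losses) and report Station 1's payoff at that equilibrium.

At both Band 1: Station 1 loses 7 − 0 = 7 by deviating; Station 2 loses 7 − 4 = 3. Product = 7·3 = 21.
At both Band 3: Station 1 loses 12 − 9 = 3 by deviating; Station 2 loses 12 − 7 = 5. Product = 3·5 = 15.
21 > 15, so both Band 1 is risk-dominant. Station 1's payoff there is 7.

7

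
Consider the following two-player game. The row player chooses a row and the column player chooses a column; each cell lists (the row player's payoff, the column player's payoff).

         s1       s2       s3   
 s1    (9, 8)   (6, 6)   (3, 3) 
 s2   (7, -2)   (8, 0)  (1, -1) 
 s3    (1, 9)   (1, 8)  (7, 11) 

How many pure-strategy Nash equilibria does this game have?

Both s1: the row player gets 9 (best alternative 7); the column player gets 8 (best alternative 6). Neither deviates — NE.
Both s2: the row player gets 8 (best alternative 6); the column player gets 0 (best alternative -1). Neither deviates — NE.
Both s3: the row player gets 7 (best alternative 3); the column player gets 11 (best alternative 9). Neither deviates — NE.
(s3, s1) is not a NE: the row player would switch to s1 (9 > 1).
No other cell survives both best-response checks, so there are 3 pure NE.

3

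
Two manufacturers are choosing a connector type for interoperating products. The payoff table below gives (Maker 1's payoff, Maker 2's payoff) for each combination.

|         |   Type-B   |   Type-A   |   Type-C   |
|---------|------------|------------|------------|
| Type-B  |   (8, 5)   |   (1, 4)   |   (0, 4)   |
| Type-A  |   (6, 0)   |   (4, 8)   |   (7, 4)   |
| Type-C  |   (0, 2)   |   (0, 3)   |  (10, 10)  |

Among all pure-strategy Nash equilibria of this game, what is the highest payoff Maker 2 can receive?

10

Both Type-B is a pure NE (Maker 1: 8 ≥ 6; Maker 2: 5 ≥ 4). Maker 2 gets 5.
Both Type-A is a pure NE (Maker 1: 4 ≥ 1; Maker 2: 8 ≥ 4). Maker 2 gets 8.
Both Type-C is a pure NE (Maker 1: 10 ≥ 7; Maker 2: 10 ≥ 3). Maker 2 gets 10.
Every other cell has a profitable deviation for at least one player. Highest of {5, 8, 10} is 10.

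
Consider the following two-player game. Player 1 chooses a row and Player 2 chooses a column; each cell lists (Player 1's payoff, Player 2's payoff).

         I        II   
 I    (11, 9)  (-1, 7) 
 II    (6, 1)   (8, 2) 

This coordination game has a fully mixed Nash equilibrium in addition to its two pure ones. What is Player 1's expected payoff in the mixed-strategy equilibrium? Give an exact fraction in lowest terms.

47/7

Player 2 mixes with probability q on I, chosen so Player 1 is indifferent: 11q + (-1)(1−q) = 6q + 8(1−q) gives q = 9/14.
Player 1's expected payoff (from either row, since indifferent) is 11·9/14 + (-1)·5/14 = 47/7.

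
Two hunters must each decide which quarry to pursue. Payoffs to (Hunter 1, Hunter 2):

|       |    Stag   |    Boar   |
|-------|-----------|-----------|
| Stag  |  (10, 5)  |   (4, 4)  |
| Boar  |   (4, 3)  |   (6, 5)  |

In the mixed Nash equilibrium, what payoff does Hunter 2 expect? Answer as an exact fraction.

Hunter 1 mixes with probability p on Stag, chosen so Hunter 2 is indifferent: 5p + 3(1−p) = 4p + 5(1−p) gives p = 2/3.
Hunter 2's expected payoff is 5·2/3 + 3·1/3 = 13/3.

13/3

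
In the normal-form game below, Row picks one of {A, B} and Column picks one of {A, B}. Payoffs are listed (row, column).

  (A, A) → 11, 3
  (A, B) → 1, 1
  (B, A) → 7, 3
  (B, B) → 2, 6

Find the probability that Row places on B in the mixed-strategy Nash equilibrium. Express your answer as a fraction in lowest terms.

2/5

Row's mix p on A must make Column indifferent between A and B.
Column's payoff from A: 3p + 3(1−p). From B: 1p + 6(1−p).
Set equal: 2p = 3(1−p) → p = 3/5.
Probability on B is 1 − 3/5 = 2/5.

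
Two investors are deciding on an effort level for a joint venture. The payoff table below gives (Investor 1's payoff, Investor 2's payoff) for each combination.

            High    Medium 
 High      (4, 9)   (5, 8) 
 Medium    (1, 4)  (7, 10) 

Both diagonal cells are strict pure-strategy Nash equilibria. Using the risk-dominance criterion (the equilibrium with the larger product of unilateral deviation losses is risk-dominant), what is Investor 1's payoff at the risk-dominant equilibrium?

7

At both High: Investor 1 loses 4 − 1 = 3 by deviating; Investor 2 loses 9 − 8 = 1. Product = 3·1 = 3.
At both Medium: Investor 1 loses 7 − 5 = 2 by deviating; Investor 2 loses 10 − 4 = 6. Product = 2·6 = 12.
12 > 3, so both Medium is risk-dominant. Investor 1's payoff there is 7.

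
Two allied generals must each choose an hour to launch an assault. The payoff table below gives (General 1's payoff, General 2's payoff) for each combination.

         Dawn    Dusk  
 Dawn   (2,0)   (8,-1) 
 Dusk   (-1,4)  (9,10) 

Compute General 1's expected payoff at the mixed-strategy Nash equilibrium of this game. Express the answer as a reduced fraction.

13/2

General 2 mixes with probability q on Dawn, chosen so General 1 is indifferent: 2q + 8(1−q) = (-1)q + 9(1−q) gives q = 1/4.
General 1's expected payoff (from either row, since indifferent) is 2·1/4 + 8·3/4 = 13/2.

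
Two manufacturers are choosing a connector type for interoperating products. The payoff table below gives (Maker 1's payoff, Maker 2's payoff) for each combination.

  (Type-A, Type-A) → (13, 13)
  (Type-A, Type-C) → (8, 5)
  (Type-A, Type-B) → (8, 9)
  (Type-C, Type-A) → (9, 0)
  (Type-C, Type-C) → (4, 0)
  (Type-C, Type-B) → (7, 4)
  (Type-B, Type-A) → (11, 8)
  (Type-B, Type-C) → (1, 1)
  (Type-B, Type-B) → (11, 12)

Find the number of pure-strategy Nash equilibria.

Both Type-A: Maker 1 gets 13 (best alternative 11); Maker 2 gets 13 (best alternative 9). Neither deviates — NE.
Both Type-B: Maker 1 gets 11 (best alternative 8); Maker 2 gets 12 (best alternative 8). Neither deviates — NE.
Both Type-C is not a NE: Maker 1 would switch to Type-A (8 > 4).
No other cell survives both best-response checks, so there are 2 pure NE.

2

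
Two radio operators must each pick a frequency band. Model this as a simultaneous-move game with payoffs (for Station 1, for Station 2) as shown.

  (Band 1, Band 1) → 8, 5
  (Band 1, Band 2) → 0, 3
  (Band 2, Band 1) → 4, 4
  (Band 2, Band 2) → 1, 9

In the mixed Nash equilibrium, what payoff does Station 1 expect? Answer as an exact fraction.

Station 2 mixes with probability q on Band 1, chosen so Station 1 is indifferent: 8q + 0(1−q) = 4q + 1(1−q) gives q = 1/5.
Station 1's expected payoff (from either row, since indifferent) is 8·1/5 + 0·4/5 = 8/5.

8/5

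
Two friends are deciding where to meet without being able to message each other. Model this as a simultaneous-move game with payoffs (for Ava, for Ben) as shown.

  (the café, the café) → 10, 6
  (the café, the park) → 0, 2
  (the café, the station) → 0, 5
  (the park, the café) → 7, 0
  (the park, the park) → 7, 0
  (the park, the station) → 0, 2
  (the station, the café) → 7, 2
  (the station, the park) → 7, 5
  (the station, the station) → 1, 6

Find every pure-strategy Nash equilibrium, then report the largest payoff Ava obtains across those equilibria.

Both the café is a pure NE (Ava: 10 ≥ 7; Ben: 6 ≥ 5). Ava gets 10.
Both the station is a pure NE (Ava: 1 ≥ 0; Ben: 6 ≥ 5). Ava gets 1.
Every other cell has a profitable deviation for at least one player. Highest of {10, 1} is 10.

10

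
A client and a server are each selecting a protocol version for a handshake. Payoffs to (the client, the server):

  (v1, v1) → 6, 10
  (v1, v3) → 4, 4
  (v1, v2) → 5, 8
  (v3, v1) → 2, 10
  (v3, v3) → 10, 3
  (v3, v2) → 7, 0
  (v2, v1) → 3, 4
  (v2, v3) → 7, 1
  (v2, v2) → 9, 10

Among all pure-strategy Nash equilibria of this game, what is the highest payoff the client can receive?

Both v1 is a pure NE (the client: 6 ≥ 3; the server: 10 ≥ 8). The client gets 6.
Both v2 is a pure NE (the client: 9 ≥ 7; the server: 10 ≥ 4). The client gets 9.
Every other cell has a profitable deviation for at least one player. Highest of {6, 9} is 9.

9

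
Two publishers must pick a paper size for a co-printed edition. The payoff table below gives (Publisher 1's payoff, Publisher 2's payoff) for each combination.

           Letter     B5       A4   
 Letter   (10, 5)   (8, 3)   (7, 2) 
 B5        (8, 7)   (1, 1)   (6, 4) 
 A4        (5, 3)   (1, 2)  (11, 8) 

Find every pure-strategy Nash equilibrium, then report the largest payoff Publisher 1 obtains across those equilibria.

11

Both Letter is a pure NE (Publisher 1: 10 ≥ 8; Publisher 2: 5 ≥ 3). Publisher 1 gets 10.
Both A4 is a pure NE (Publisher 1: 11 ≥ 7; Publisher 2: 8 ≥ 3). Publisher 1 gets 11.
Every other cell has a profitable deviation for at least one player. Highest of {10, 11} is 11.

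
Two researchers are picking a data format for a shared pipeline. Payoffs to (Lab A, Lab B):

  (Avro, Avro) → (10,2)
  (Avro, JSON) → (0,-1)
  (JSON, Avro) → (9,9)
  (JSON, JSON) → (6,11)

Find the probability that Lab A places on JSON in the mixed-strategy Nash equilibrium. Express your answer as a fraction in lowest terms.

3/5

Lab A's mix p on Avro must make Lab B indifferent between Avro and JSON.
Lab B's payoff from Avro: 2p + 9(1−p). From JSON: (-1)p + 11(1−p).
Set equal: 3p = 2(1−p) → p = 2/5.
Probability on JSON is 1 − 2/5 = 3/5.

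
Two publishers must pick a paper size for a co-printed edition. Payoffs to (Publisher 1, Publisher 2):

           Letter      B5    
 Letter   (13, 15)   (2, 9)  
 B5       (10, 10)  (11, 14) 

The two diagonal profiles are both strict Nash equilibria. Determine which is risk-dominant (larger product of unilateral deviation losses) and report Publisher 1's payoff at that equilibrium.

11

At both Letter: Publisher 1 loses 13 − 10 = 3 by deviating; Publisher 2 loses 15 − 9 = 6. Product = 3·6 = 18.
At both B5: Publisher 1 loses 11 − 2 = 9 by deviating; Publisher 2 loses 14 − 10 = 4. Product = 9·4 = 36.
36 > 18, so both B5 is risk-dominant. Publisher 1's payoff there is 11.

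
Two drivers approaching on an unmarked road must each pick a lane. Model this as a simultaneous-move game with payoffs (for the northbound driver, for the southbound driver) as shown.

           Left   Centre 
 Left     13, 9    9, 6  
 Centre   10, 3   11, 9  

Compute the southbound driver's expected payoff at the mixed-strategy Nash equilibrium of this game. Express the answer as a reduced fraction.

The northbound driver mixes with probability p on Left, chosen so the southbound driver is indifferent: 9p + 3(1−p) = 6p + 9(1−p) gives p = 2/3.
The southbound driver's expected payoff is 9·2/3 + 3·1/3 = 7.

7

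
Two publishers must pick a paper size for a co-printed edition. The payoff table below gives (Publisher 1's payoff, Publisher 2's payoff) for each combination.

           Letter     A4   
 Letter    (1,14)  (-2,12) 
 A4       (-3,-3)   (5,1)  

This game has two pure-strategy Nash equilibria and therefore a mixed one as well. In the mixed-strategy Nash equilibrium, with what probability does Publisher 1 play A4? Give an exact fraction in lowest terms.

Publisher 1's mix p on Letter must make Publisher 2 indifferent between Letter and A4.
Publisher 2's payoff from Letter: 14p + (-3)(1−p). From A4: 12p + 1(1−p).
Set equal: 2p = 4(1−p) → p = 4/6 = 2/3.
Probability on A4 is 1 − 2/3 = 1/3.

1/3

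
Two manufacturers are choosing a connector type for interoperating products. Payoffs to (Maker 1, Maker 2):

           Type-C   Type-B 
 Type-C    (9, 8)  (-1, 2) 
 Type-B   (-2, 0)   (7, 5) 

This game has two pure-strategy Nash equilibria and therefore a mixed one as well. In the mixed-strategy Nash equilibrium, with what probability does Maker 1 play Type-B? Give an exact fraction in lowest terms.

6/11

Maker 1's mix p on Type-C must make Maker 2 indifferent between Type-C and Type-B.
Maker 2's payoff from Type-C: 8p + 0(1−p). From Type-B: 2p + 5(1−p).
Set equal: 6p = 5(1−p) → p = 5/11.
Probability on Type-B is 1 − 5/11 = 6/11.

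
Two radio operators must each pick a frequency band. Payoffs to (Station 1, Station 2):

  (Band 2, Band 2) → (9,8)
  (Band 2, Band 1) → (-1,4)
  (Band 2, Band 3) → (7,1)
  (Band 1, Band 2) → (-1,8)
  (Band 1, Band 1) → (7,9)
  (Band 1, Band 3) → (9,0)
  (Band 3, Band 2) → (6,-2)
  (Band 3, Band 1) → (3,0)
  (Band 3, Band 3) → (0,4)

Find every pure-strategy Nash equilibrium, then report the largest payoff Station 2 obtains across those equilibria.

9

Both Band 2 is a pure NE (Station 1: 9 ≥ 6; Station 2: 8 ≥ 4). Station 2 gets 8.
Both Band 1 is a pure NE (Station 1: 7 ≥ 3; Station 2: 9 ≥ 8). Station 2 gets 9.
Every other cell has a profitable deviation for at least one player. Highest of {8, 9} is 9.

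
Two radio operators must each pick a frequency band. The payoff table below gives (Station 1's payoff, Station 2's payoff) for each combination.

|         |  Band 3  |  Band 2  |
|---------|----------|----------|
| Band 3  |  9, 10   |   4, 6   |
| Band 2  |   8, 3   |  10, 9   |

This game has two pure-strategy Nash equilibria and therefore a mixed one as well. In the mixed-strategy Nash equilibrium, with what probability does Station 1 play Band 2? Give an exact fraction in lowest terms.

Station 1's mix p on Band 3 must make Station 2 indifferent between Band 3 and Band 2.
Station 2's payoff from Band 3: 10p + 3(1−p). From Band 2: 6p + 9(1−p).
Set equal: 4p = 6(1−p) → p = 6/10 = 3/5.
Probability on Band 2 is 1 − 3/5 = 2/5.

2/5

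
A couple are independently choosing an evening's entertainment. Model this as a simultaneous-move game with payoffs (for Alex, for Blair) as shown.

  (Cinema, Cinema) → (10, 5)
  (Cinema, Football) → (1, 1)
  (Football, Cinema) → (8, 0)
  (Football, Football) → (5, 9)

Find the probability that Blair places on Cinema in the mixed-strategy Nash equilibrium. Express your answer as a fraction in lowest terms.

Blair's mix q on Cinema must make Alex indifferent between Cinema and Football.
Alex's payoff from Cinema: 10q + 1(1−q). From Football: 8q + 5(1−q).
Set equal: 2q = 4(1−q) → q = 4/6 = 2/3.

2/3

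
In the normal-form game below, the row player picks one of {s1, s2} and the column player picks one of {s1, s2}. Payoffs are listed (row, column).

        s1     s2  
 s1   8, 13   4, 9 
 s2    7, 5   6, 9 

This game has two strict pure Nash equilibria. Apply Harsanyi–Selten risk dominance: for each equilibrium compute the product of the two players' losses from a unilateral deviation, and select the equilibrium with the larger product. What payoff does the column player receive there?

9

At both s1: the row player loses 8 − 7 = 1 by deviating; the column player loses 13 − 9 = 4. Product = 1·4 = 4.
At both s2: the row player loses 6 − 4 = 2 by deviating; the column player loses 9 − 5 = 4. Product = 2·4 = 8.
8 > 4, so both s2 is risk-dominant. The column player's payoff there is 9.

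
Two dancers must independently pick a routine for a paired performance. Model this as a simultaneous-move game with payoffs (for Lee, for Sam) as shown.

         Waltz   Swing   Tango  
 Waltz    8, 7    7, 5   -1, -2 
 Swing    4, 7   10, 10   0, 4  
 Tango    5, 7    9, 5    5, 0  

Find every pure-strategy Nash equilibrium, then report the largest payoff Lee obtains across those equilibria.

Both Waltz is a pure NE (Lee: 8 ≥ 5; Sam: 7 ≥ 5). Lee gets 8.
Both Swing is a pure NE (Lee: 10 ≥ 9; Sam: 10 ≥ 7). Lee gets 10.
Every other cell has a profitable deviation for at least one player. Highest of {8, 10} is 10.

10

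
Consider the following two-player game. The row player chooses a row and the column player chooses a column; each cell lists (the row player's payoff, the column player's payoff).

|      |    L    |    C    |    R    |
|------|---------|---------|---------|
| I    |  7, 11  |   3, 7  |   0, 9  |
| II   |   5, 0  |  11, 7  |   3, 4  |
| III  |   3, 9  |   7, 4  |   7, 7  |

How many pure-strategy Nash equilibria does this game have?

(I, L): the row player gets 7 (best alternative 5); the column player gets 11 (best alternative 9). Neither deviates — NE.
(II, C): the row player gets 11 (best alternative 7); the column player gets 7 (best alternative 4). Neither deviates — NE.
(III, R) is not a NE: the column player would switch to L (9 > 7).
No other cell survives both best-response checks, so there are 2 pure NE.

2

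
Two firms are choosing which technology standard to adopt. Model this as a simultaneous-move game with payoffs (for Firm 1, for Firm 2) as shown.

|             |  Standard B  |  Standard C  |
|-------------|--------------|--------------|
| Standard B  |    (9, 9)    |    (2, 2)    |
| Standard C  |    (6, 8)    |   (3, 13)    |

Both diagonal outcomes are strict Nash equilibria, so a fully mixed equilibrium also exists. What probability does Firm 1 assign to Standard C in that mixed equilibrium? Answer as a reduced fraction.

Firm 1's mix p on Standard B must make Firm 2 indifferent between Standard B and Standard C.
Firm 2's payoff from Standard B: 9p + 8(1−p). From Standard C: 2p + 13(1−p).
Set equal: 7p = 5(1−p) → p = 5/12.
Probability on Standard C is 1 − 5/12 = 7/12.

7/12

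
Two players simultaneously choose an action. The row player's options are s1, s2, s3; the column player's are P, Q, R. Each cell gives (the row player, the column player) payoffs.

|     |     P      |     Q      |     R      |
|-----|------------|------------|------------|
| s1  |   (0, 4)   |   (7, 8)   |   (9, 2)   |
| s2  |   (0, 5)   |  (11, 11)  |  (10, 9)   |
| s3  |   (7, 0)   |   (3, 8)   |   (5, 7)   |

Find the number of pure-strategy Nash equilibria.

(s2, Q): the row player gets 11 (best alternative 7); the column player gets 11 (best alternative 9). Neither deviates — NE.
(s1, P) is not a NE: the row player would switch to s3 (7 > 0).
No other cell survives both best-response checks, so there is 1 pure NE.

1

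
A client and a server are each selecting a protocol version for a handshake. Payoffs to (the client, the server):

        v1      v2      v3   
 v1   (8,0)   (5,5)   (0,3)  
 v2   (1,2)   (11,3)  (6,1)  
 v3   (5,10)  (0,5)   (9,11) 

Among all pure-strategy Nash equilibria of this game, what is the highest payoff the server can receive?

11

Both v2 is a pure NE (the client: 11 ≥ 5; the server: 3 ≥ 2). The server gets 3.
Both v3 is a pure NE (the client: 9 ≥ 6; the server: 11 ≥ 10). The server gets 11.
Every other cell has a profitable deviation for at least one player. Highest of {3, 11} is 11.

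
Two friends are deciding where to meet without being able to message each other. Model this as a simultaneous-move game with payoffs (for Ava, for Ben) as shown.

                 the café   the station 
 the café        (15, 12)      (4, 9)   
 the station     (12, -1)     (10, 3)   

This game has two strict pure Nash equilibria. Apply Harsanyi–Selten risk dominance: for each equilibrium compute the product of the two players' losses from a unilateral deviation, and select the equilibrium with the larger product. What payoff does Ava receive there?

At both the café: Ava loses 15 − 12 = 3 by deviating; Ben loses 12 − 9 = 3. Product = 3·3 = 9.
At both the station: Ava loses 10 − 4 = 6 by deviating; Ben loses 3 − (-1) = 4. Product = 6·4 = 24.
24 > 9, so both the station is risk-dominant. Ava's payoff there is 10.

10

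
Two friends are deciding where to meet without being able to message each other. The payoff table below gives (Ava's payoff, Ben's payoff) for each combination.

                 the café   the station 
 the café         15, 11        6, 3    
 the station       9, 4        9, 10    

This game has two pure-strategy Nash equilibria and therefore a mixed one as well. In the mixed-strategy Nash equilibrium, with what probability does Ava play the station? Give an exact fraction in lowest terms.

4/7

Ava's mix p on the café must make Ben indifferent between the café and the station.
Ben's payoff from the café: 11p + 4(1−p). From the station: 3p + 10(1−p).
Set equal: 8p = 6(1−p) → p = 6/14 = 3/7.
Probability on the station is 1 − 3/7 = 4/7.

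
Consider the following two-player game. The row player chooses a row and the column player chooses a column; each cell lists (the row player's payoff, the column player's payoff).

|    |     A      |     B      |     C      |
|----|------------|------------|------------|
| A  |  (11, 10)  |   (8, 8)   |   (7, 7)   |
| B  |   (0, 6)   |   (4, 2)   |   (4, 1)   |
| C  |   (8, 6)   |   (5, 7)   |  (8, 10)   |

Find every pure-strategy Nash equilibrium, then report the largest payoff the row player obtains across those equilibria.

11

Both A is a pure NE (the row player: 11 ≥ 8; the column player: 10 ≥ 8). The row player gets 11.
Both C is a pure NE (the row player: 8 ≥ 7; the column player: 10 ≥ 7). The row player gets 8.
Every other cell has a profitable deviation for at least one player. Highest of {11, 8} is 11.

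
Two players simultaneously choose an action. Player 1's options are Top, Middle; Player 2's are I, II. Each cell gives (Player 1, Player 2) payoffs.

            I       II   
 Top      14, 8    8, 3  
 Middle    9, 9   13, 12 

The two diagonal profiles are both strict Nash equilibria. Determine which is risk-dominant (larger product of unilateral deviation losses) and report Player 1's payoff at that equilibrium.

At (Top, I): Player 1 loses 14 − 9 = 5 by deviating; Player 2 loses 8 − 3 = 5. Product = 5·5 = 25.
At (Middle, II): Player 1 loses 13 − 8 = 5 by deviating; Player 2 loses 12 − 9 = 3. Product = 5·3 = 15.
25 > 15, so (Top, I) is risk-dominant. Player 1's payoff there is 14.

14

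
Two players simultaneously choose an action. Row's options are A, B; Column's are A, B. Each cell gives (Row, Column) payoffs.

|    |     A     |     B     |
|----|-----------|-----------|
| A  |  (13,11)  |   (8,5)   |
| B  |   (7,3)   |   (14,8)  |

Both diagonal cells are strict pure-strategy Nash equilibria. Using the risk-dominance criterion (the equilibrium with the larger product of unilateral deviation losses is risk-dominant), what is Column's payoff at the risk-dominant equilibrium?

At both A: Row loses 13 − 7 = 6 by deviating; Column loses 11 − 5 = 6. Product = 6·6 = 36.
At both B: Row loses 14 − 8 = 6 by deviating; Column loses 8 − 3 = 5. Product = 6·5 = 30.
36 > 30, so both A is risk-dominant. Column's payoff there is 11.

11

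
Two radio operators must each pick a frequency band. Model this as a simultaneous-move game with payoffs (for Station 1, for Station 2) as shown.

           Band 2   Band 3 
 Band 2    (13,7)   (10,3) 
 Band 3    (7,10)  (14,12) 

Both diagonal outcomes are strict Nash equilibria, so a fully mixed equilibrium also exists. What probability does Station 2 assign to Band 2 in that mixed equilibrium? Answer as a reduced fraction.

2/5

Station 2's mix q on Band 2 must make Station 1 indifferent between Band 2 and Band 3.
Station 1's payoff from Band 2: 13q + 10(1−q). From Band 3: 7q + 14(1−q).
Set equal: 6q = 4(1−q) → q = 4/10 = 2/5.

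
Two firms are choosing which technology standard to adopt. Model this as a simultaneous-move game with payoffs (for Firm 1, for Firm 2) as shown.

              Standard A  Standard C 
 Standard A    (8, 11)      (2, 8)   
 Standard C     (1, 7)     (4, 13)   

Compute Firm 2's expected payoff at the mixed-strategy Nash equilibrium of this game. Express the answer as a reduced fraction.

29/3

Firm 1 mixes with probability p on Standard A, chosen so Firm 2 is indifferent: 11p + 7(1−p) = 8p + 13(1−p) gives p = 2/3.
Firm 2's expected payoff is 11·2/3 + 7·1/3 = 29/3.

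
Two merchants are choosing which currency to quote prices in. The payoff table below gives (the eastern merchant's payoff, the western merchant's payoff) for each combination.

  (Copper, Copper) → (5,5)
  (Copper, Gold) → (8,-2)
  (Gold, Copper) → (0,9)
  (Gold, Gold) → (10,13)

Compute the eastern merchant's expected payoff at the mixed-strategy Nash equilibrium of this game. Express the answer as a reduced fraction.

50/7

The western merchant mixes with probability q on Copper, chosen so the eastern merchant is indifferent: 5q + 8(1−q) = 0q + 10(1−q) gives q = 2/7.
The eastern merchant's expected payoff (from either row, since indifferent) is 5·2/7 + 8·5/7 = 50/7.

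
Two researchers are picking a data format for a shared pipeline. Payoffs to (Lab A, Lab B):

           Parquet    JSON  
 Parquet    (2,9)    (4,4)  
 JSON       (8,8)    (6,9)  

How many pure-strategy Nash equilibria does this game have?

Both JSON: Lab A gets 6 (best alternative 4); Lab B gets 9 (best alternative 8). Neither deviates — NE.
Both Parquet is not a NE: Lab A would switch to JSON (8 > 2).
No other cell survives both best-response checks, so there is 1 pure NE.

1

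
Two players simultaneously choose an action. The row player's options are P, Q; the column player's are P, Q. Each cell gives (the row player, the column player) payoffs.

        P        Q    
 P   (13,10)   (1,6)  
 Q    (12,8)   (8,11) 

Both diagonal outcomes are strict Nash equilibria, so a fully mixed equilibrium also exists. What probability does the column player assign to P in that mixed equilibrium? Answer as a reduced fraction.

7/8

The column player's mix q on P must make the row player indifferent between P and Q.
The row player's payoff from P: 13q + 1(1−q). From Q: 12q + 8(1−q).
Set equal: 1q = 7(1−q) → q = 7/8.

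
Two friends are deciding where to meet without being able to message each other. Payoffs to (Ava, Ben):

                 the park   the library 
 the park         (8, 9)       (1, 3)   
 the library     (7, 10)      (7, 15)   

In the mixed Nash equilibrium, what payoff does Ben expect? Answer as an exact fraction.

105/11

Ava mixes with probability p on the park, chosen so Ben is indifferent: 9p + 10(1−p) = 3p + 15(1−p) gives p = 5/11.
Ben's expected payoff is 9·5/11 + 10·6/11 = 105/11.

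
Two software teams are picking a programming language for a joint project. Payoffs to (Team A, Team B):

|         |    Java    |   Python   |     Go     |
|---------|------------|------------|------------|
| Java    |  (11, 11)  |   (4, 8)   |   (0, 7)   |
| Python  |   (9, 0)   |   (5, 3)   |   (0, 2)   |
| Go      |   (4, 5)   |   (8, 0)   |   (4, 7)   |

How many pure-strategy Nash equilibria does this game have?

2

Both Java: Team A gets 11 (best alternative 9); Team B gets 11 (best alternative 8). Neither deviates — NE.
Both Go: Team A gets 4 (best alternative 0); Team B gets 7 (best alternative 5). Neither deviates — NE.
Both Python is not a NE: Team A would switch to Go (8 > 5).
No other cell survives both best-response checks, so there are 2 pure NE.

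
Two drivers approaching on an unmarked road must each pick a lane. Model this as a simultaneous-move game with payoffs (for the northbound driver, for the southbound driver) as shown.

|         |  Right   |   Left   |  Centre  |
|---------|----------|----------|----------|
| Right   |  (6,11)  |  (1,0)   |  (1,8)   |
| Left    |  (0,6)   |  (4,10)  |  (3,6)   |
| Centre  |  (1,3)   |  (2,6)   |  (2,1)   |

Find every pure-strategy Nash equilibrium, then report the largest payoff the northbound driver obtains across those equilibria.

Both Right is a pure NE (the northbound driver: 6 ≥ 1; the southbound driver: 11 ≥ 8). The northbound driver gets 6.
Both Left is a pure NE (the northbound driver: 4 ≥ 2; the southbound driver: 10 ≥ 6). The northbound driver gets 4.
Every other cell has a profitable deviation for at least one player. Highest of {6, 4} is 6.

6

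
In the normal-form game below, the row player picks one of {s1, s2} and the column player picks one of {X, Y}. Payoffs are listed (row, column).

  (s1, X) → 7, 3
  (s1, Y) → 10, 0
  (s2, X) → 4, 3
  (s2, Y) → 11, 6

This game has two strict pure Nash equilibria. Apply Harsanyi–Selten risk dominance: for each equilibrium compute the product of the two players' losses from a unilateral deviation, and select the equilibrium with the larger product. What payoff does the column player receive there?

3

At (s1, X): the row player loses 7 − 4 = 3 by deviating; the column player loses 3 − 0 = 3. Product = 3·3 = 9.
At (s2, Y): the row player loses 11 − 10 = 1 by deviating; the column player loses 6 − 3 = 3. Product = 1·3 = 3.
9 > 3, so (s1, X) is risk-dominant. The column player's payoff there is 3.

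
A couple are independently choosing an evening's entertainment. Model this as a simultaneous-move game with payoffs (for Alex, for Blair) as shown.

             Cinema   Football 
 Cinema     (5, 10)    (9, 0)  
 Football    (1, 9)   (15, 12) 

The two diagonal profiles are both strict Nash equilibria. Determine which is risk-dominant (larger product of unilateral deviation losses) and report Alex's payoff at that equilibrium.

5

At both Cinema: Alex loses 5 − 1 = 4 by deviating; Blair loses 10 − 0 = 10. Product = 4·10 = 40.
At both Football: Alex loses 15 − 9 = 6 by deviating; Blair loses 12 − 9 = 3. Product = 6·3 = 18.
40 > 18, so both Cinema is risk-dominant. Alex's payoff there is 5.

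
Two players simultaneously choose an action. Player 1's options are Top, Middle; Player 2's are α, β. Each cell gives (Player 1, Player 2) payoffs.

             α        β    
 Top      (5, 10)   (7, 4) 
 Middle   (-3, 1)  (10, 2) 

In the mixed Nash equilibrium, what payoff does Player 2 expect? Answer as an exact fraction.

16/7

Player 1 mixes with probability p on Top, chosen so Player 2 is indifferent: 10p + 1(1−p) = 4p + 2(1−p) gives p = 1/7.
Player 2's expected payoff is 10·1/7 + 1·6/7 = 16/7.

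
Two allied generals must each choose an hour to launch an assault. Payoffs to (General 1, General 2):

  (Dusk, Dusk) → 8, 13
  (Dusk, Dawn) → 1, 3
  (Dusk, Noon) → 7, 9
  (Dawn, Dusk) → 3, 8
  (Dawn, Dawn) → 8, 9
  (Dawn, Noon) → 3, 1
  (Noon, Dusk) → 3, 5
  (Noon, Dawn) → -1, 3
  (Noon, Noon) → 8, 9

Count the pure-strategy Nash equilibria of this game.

3

Both Dusk: General 1 gets 8 (best alternative 3); General 2 gets 13 (best alternative 9). Neither deviates — NE.
Both Dawn: General 1 gets 8 (best alternative 1); General 2 gets 9 (best alternative 8). Neither deviates — NE.
Both Noon: General 1 gets 8 (best alternative 7); General 2 gets 9 (best alternative 5). Neither deviates — NE.
(Noon, Dawn) is not a NE: General 1 would switch to Dawn (8 > -1).
No other cell survives both best-response checks, so there are 3 pure NE.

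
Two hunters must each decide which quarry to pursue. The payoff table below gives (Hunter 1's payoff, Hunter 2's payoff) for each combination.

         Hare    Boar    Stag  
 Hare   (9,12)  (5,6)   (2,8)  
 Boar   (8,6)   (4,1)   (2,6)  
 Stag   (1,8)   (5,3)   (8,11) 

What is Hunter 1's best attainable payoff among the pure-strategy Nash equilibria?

Both Hare is a pure NE (Hunter 1: 9 ≥ 8; Hunter 2: 12 ≥ 8). Hunter 1 gets 9.
Both Stag is a pure NE (Hunter 1: 8 ≥ 2; Hunter 2: 11 ≥ 8). Hunter 1 gets 8.
Every other cell has a profitable deviation for at least one player. Highest of {9, 8} is 9.

9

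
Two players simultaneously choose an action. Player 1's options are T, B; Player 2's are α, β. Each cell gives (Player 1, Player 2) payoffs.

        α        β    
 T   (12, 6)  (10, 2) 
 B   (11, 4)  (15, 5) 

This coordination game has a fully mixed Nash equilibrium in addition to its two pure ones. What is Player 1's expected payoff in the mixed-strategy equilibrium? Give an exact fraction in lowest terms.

35/3

Player 2 mixes with probability q on α, chosen so Player 1 is indifferent: 12q + 10(1−q) = 11q + 15(1−q) gives q = 5/6.
Player 1's expected payoff (from either row, since indifferent) is 12·5/6 + 10·1/6 = 35/3.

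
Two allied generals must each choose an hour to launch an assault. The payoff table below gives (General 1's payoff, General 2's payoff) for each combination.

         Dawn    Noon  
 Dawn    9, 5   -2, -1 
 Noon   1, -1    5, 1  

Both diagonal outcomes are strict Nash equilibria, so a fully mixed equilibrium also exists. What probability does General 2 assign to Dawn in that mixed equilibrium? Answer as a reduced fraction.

General 2's mix q on Dawn must make General 1 indifferent between Dawn and Noon.
General 1's payoff from Dawn: 9q + (-2)(1−q). From Noon: 1q + 5(1−q).
Set equal: 8q = 7(1−q) → q = 7/15.

7/15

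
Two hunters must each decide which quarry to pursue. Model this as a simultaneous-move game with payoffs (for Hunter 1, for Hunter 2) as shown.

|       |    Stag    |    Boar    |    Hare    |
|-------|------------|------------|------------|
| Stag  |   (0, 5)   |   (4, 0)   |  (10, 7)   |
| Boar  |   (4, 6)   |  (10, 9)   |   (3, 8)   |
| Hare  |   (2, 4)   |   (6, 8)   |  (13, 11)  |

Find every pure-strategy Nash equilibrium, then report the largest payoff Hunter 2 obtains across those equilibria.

11

Both Boar is a pure NE (Hunter 1: 10 ≥ 6; Hunter 2: 9 ≥ 8). Hunter 2 gets 9.
Both Hare is a pure NE (Hunter 1: 13 ≥ 10; Hunter 2: 11 ≥ 8). Hunter 2 gets 11.
Every other cell has a profitable deviation for at least one player. Highest of {9, 11} is 11.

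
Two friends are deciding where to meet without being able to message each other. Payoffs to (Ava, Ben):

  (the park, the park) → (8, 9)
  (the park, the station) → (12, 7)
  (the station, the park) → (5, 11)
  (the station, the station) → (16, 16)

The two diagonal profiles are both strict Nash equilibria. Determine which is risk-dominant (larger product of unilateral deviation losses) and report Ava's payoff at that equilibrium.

At both the park: Ava loses 8 − 5 = 3 by deviating; Ben loses 9 − 7 = 2. Product = 3·2 = 6.
At both the station: Ava loses 16 − 12 = 4 by deviating; Ben loses 16 − 11 = 5. Product = 4·5 = 20.
20 > 6, so both the station is risk-dominant. Ava's payoff there is 16.

16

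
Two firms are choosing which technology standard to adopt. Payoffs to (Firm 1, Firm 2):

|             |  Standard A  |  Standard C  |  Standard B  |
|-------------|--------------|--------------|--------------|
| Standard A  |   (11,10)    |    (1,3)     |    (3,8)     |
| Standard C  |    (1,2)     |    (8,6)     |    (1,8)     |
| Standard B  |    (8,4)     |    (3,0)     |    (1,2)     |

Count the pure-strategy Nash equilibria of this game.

Both Standard A: Firm 1 gets 11 (best alternative 8); Firm 2 gets 10 (best alternative 8). Neither deviates — NE.
Both Standard C is not a NE: Firm 2 would switch to Standard B (8 > 6).
No other cell survives both best-response checks, so there is 1 pure NE.

1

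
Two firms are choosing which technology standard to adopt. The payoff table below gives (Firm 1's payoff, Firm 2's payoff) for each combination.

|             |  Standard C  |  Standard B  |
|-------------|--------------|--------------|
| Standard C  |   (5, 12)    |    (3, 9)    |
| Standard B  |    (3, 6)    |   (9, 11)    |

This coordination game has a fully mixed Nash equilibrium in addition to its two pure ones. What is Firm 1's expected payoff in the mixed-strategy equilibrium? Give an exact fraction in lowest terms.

9/2

Firm 2 mixes with probability q on Standard C, chosen so Firm 1 is indifferent: 5q + 3(1−q) = 3q + 9(1−q) gives q = 3/4.
Firm 1's expected payoff (from either row, since indifferent) is 5·3/4 + 3·1/4 = 9/2.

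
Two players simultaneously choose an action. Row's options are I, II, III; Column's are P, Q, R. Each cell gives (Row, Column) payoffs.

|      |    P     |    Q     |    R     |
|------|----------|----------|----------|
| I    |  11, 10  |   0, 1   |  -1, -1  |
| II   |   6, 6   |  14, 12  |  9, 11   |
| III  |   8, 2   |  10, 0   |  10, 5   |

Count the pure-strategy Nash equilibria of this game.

(I, P): Row gets 11 (best alternative 8); Column gets 10 (best alternative 1). Neither deviates — NE.
(II, Q): Row gets 14 (best alternative 10); Column gets 12 (best alternative 11). Neither deviates — NE.
(III, R): Row gets 10 (best alternative 9); Column gets 5 (best alternative 2). Neither deviates — NE.
(II, P) is not a NE: Row would switch to I (11 > 6).
No other cell survives both best-response checks, so there are 3 pure NE.

3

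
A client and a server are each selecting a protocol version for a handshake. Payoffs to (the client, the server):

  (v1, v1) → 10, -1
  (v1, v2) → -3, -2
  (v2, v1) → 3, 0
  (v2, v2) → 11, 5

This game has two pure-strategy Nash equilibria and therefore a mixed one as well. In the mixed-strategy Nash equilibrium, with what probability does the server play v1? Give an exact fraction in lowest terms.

2/3

The server's mix q on v1 must make the client indifferent between v1 and v2.
The client's payoff from v1: 10q + (-3)(1−q). From v2: 3q + 11(1−q).
Set equal: 7q = 14(1−q) → q = 14/21 = 2/3.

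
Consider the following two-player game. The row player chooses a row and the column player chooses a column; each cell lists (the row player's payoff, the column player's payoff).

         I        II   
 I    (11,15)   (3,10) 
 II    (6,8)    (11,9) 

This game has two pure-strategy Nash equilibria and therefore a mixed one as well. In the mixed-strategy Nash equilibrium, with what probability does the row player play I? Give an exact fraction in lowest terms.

The row player's mix p on I must make the column player indifferent between I and II.
The column player's payoff from I: 15p + 8(1−p). From II: 10p + 9(1−p).
Set equal: 5p = 1(1−p) → p = 1/6.

1/6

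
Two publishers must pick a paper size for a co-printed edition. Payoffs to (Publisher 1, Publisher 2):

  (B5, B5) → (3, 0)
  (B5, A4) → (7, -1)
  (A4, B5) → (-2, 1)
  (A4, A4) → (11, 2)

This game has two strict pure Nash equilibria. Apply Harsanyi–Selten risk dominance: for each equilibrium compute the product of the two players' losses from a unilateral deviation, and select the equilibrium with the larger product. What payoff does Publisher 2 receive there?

At both B5: Publisher 1 loses 3 − (-2) = 5 by deviating; Publisher 2 loses 0 − (-1) = 1. Product = 5·1 = 5.
At both A4: Publisher 1 loses 11 − 7 = 4 by deviating; Publisher 2 loses 2 − 1 = 1. Product = 4·1 = 4.
5 > 4, so both B5 is risk-dominant. Publisher 2's payoff there is 0.

0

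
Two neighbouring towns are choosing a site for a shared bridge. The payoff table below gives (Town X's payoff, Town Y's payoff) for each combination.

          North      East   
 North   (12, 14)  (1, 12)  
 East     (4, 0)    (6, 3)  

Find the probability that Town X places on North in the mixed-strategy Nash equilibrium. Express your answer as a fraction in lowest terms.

3/5

Town X's mix p on North must make Town Y indifferent between North and East.
Town Y's payoff from North: 14p + 0(1−p). From East: 12p + 3(1−p).
Set equal: 2p = 3(1−p) → p = 3/5.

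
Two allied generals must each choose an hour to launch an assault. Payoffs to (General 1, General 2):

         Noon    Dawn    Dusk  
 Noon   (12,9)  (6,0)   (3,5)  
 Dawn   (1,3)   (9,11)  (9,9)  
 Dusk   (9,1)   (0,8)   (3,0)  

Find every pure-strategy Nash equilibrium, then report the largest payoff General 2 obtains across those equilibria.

Both Noon is a pure NE (General 1: 12 ≥ 9; General 2: 9 ≥ 5). General 2 gets 9.
Both Dawn is a pure NE (General 1: 9 ≥ 6; General 2: 11 ≥ 9). General 2 gets 11.
Every other cell has a profitable deviation for at least one player. Highest of {9, 11} is 11.

11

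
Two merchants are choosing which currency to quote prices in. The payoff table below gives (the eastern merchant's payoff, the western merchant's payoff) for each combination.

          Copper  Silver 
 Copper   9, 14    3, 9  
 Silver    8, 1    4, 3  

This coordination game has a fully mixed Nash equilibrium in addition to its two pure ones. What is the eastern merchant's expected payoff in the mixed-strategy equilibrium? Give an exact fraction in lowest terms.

The western merchant mixes with probability q on Copper, chosen so the eastern merchant is indifferent: 9q + 3(1−q) = 8q + 4(1−q) gives q = 1/2.
The eastern merchant's expected payoff (from either row, since indifferent) is 9·1/2 + 3·1/2 = 6.

6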